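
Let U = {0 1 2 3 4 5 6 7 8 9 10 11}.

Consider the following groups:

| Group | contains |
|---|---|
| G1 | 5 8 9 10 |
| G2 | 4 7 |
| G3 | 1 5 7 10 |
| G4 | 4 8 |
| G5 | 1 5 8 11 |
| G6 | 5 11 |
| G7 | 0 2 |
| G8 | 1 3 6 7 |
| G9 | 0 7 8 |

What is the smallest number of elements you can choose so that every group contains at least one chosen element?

The 4 elements {0, 5, 7, 8} hit every group.
The groups G4, G6, G7, G8 are pairwise disjoint, so any hitting set needs a separate element for each — at least 4. Hence 4 is optimal.

4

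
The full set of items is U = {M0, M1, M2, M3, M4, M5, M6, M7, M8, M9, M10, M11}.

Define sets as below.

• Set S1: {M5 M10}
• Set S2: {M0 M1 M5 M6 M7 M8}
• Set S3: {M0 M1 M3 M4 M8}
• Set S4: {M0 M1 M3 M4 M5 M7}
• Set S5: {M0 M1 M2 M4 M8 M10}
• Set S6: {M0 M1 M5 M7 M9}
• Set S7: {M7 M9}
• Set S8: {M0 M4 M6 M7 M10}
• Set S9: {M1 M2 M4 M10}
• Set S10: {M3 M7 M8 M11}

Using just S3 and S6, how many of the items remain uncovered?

4

Union of S3, S6 = {M0, M1, M3, M4, M5, M7, M8, M9}.
Not covered: M2, M6, M10, M11 — 4 items.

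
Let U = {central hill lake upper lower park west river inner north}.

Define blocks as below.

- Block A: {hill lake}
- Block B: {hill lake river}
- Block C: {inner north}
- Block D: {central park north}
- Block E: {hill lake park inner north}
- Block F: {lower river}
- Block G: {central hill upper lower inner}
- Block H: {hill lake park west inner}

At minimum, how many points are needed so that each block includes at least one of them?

3

T = {hill, river, north} meets every block (each contains at least one member of T), and |T| = 3.
The blocks A, D, F are pairwise disjoint, so any hitting set needs a separate point for each — at least 3. Hence 3 is optimal.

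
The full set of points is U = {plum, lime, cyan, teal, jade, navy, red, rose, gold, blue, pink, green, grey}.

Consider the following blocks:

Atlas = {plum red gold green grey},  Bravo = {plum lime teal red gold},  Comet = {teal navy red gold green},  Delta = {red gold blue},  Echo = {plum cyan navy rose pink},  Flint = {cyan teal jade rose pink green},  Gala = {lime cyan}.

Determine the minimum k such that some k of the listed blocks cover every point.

5

Take {Atlas, Delta, Echo, Flint, Gala}. Their union is {plum, lime, cyan, teal, jade, navy, red, rose, gold, blue, pink, green, grey}, which is all 13 points.
No 4 of the 7 blocks cover everything (all 35 combinations miss at least one point), so 5 is optimal.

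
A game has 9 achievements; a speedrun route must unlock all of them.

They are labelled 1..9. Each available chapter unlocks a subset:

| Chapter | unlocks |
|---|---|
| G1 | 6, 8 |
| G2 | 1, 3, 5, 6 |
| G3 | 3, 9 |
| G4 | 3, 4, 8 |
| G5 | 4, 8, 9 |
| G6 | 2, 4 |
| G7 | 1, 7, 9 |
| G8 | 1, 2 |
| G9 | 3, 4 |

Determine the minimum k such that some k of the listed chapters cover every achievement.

4

G2 and G5 and G7 and G8 together: G2 ∪ G5 ∪ G7 ∪ G8 = {1, 2, 3, 4, 5, 6, 7, 8, 9} — every achievement is covered.
No 3 of the 9 chapters cover everything (all 84 combinations miss at least one achievement), so 4 is optimal.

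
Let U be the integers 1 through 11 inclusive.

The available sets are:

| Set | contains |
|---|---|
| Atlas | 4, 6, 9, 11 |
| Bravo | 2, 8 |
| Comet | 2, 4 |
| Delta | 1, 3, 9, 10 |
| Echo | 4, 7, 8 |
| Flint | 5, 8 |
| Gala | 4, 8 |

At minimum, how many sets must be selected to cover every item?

Atlas and Bravo and Delta and Echo and Flint together: Atlas ∪ Bravo ∪ Delta ∪ Echo ∪ Flint = {1, 2, 3, 4, 5, 6, 7, 8, 9, 10, 11} — every item is covered.
No 4 of the 7 sets cover everything (all 35 combinations miss at least one item), so 5 is optimal.

5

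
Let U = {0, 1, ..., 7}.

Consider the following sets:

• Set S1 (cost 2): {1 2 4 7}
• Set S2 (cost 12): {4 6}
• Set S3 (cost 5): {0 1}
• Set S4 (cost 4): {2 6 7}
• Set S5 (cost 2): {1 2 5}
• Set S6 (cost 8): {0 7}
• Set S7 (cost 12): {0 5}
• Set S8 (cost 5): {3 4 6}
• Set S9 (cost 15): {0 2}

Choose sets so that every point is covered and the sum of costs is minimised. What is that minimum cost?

S1, S3, S5, S8 together cover every point (S1 ∪ S3 ∪ S5 ∪ S8 = {0, 1, 2, 3, 4, 5, 6, 7}); total cost 2 + 5 + 2 + 5 = 14.
No covering selection has total cost below 14.

14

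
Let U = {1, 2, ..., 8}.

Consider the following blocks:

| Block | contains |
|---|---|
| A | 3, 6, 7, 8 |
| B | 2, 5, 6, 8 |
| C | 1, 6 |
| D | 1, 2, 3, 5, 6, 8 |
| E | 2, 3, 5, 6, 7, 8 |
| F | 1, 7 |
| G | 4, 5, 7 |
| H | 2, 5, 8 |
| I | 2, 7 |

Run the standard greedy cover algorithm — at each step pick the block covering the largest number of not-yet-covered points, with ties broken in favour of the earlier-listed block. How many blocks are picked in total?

Greedy: pick D (covers 6 new) → pick G (covers 2 new). Total picks: 2.

2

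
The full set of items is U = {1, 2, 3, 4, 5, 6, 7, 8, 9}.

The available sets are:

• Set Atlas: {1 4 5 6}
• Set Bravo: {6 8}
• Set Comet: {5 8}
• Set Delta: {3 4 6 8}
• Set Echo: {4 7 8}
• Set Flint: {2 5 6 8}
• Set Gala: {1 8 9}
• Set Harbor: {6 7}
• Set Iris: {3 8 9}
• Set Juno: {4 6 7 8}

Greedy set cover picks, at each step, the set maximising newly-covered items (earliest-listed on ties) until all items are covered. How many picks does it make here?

Greedy: pick Atlas (covers 4 new) → pick Iris (covers 3 new) → pick Echo (covers 1 new) → pick Flint (covers 1 new). Total picks: 4.

4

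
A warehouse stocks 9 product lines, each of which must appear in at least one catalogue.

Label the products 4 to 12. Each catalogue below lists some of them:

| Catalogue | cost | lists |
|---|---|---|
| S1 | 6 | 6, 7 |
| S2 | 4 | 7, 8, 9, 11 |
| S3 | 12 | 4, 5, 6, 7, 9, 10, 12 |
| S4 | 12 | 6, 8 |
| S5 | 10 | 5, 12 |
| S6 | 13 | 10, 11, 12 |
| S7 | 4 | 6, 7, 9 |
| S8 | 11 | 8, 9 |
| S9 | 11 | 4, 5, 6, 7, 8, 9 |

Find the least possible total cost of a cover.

16

S2, S3 together cover every product (S2 ∪ S3 = {4, 5, 6, 7, 8, 9, 10, 11, 12}); total cost 4 + 12 = 16.
No covering selection has total cost below 16.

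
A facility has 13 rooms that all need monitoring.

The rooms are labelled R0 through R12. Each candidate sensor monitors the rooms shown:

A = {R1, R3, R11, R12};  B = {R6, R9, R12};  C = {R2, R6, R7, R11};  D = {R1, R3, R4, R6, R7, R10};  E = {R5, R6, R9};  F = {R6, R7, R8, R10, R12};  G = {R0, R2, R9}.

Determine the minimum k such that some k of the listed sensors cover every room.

5

A and D and E and F and G together: A ∪ D ∪ E ∪ F ∪ G = {R0, R1, R2, R3, R4, R5, R6, R7, R8, R9, R10, R11, R12} — every room is covered.
No 4 of the 7 sensors cover everything (all 35 combinations miss at least one room), so 5 is optimal.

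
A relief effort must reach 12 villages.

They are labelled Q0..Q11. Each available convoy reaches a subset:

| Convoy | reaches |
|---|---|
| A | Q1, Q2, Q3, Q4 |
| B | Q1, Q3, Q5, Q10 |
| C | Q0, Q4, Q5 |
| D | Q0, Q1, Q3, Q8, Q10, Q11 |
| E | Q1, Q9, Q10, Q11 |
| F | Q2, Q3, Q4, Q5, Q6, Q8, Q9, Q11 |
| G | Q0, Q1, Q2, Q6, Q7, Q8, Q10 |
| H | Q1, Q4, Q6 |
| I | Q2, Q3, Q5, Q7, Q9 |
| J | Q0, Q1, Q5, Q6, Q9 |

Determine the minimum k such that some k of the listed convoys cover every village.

2

F and G together: F ∪ G = {Q0, Q1, Q2, Q3, Q4, Q5, Q6, Q7, Q8, Q9, Q10, Q11} — every village is covered.
No single convoy has all 12 villages (the largest, F, has 8), so 2 is optimal.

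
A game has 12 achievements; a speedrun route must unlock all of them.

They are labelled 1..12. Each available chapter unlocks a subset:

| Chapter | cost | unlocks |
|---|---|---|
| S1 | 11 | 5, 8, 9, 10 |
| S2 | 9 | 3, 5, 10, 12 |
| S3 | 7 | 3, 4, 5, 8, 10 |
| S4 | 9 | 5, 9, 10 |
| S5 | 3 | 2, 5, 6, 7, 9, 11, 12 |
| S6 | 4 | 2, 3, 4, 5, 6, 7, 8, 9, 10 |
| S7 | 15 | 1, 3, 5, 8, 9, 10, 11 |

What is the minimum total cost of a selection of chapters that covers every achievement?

22

S5, S6, S7 together cover every achievement (S5 ∪ S6 ∪ S7 = {1, 2, 3, 4, 5, 6, 7, 8, 9, 10, 11, 12}); total cost 3 + 4 + 15 = 22.
No covering selection has total cost below 22.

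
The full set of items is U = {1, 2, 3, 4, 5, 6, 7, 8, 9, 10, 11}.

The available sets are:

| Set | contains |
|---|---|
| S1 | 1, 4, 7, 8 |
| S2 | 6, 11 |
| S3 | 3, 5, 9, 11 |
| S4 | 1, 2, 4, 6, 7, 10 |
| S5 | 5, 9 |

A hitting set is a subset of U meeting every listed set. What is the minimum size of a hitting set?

3

Take H = {5, 7, 11}. Each listed set contains at least one of these, so H is a hitting set of size 3.
The sets S1, S2, S5 are pairwise disjoint, so any hitting set needs a separate item for each — at least 3. Hence 3 is optimal.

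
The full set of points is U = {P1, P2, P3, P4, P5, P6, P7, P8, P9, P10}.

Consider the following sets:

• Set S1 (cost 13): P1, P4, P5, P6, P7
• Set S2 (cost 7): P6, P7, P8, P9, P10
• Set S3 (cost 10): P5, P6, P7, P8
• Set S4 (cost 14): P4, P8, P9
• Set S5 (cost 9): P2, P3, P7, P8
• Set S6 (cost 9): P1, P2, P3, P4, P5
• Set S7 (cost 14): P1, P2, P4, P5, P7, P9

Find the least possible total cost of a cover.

S2, S6 together cover every point (S2 ∪ S6 = {P1, P2, P3, P4, P5, P6, P7, P8, P9, P10}); total cost 7 + 9 = 16.
No covering selection has total cost below 16.

16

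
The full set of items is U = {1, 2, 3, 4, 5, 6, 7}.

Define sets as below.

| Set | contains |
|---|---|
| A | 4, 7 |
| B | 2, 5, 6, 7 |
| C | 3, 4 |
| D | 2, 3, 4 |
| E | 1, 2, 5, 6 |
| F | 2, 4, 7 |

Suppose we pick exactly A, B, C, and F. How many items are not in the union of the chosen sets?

Union of A, B, C, F = {2, 3, 4, 5, 6, 7}.
Not covered: 1 — 1 item.

1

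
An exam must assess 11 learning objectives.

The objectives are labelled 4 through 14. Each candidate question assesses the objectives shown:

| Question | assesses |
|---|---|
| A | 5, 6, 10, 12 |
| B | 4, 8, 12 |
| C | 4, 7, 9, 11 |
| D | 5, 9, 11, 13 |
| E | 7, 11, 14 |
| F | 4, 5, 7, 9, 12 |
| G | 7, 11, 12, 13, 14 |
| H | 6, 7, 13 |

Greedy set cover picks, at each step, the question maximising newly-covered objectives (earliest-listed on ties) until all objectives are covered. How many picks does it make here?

Greedy: pick F (covers 5 new) → pick G (covers 3 new) → pick A (covers 2 new) → pick B (covers 1 new). Total picks: 4.

4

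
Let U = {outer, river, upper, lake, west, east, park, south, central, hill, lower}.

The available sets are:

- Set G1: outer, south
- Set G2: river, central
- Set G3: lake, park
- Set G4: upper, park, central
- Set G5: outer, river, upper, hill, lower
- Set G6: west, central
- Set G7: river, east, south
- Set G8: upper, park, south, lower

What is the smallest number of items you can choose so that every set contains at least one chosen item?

4

H = {outer, river, park, central} meets every set (each contains at least one member of H), and |H| = 4.
No choice of 3 items meets every set, so 4 is the minimum.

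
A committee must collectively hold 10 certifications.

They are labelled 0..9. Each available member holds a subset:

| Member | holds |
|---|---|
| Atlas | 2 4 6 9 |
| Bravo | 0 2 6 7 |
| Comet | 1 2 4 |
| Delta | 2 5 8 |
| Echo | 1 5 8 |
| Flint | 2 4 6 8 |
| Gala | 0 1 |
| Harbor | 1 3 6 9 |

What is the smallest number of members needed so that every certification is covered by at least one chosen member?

4

Bravo and Delta and Flint and Harbor together: Bravo ∪ Delta ∪ Flint ∪ Harbor = {0, 1, 2, 3, 4, 5, 6, 7, 8, 9} — every certification is covered.
No 3 of the 8 members cover everything (all 56 combinations miss at least one certification), so 4 is optimal.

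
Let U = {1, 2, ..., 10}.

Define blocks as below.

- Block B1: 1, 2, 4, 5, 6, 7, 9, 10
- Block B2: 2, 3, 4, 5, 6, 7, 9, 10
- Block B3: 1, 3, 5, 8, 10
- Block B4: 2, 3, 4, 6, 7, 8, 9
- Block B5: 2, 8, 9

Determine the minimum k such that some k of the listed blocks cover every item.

B2 and B3 together: B2 ∪ B3 = {1, 2, 3, 4, 5, 6, 7, 8, 9, 10} — every item is covered.
No single block has all 10 items (the largest, B1, has 8), so 2 is optimal.

2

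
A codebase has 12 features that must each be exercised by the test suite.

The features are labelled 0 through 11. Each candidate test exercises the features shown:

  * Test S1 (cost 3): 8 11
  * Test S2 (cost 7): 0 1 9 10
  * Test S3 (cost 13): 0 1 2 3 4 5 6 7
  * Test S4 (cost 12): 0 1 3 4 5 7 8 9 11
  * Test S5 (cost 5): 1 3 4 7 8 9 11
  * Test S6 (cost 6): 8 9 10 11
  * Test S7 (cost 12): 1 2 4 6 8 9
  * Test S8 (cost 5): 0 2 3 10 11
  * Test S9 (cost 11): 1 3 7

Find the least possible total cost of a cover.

19

S3, S6 together cover every feature (S3 ∪ S6 = {0, 1, 2, 3, 4, 5, 6, 7, 8, 9, 10, 11}); total cost 13 + 6 = 19.
The greedy pick S5, S8, S3 costs 23; no covering selection beats 19.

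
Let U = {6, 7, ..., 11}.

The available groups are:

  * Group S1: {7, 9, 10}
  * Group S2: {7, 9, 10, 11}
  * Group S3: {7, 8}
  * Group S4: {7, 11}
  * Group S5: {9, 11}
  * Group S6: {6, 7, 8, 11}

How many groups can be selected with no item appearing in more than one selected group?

2

S3, S5 are pairwise disjoint (S3={7,8}; S5={9,11}).
Every remaining group overlaps one of these, and no 3 of the listed groups are pairwise disjoint, so 2 is the maximum.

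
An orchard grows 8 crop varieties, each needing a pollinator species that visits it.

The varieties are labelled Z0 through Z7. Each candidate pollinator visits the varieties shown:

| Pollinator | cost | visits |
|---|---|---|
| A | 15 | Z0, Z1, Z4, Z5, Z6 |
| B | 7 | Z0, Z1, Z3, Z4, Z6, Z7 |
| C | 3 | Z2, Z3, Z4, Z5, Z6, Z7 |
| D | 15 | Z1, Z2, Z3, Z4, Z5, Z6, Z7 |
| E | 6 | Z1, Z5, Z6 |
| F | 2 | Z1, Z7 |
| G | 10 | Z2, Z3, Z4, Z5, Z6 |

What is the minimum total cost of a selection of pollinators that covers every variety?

B, C together cover every variety (B ∪ C = {Z0, Z1, Z2, Z3, Z4, Z5, Z6, Z7}); total cost 7 + 3 = 10.
The greedy pick C, F, B costs 12; no covering selection beats 10.

10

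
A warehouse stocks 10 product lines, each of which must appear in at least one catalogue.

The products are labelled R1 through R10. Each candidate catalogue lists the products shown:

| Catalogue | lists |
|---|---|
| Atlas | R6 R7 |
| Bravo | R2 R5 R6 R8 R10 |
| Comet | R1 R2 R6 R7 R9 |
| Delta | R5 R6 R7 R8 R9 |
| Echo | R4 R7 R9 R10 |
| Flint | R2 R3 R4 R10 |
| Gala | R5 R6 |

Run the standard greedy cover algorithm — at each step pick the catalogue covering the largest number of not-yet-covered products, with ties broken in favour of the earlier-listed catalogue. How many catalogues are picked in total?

Greedy: pick Bravo (covers 5 new) → pick Comet (covers 3 new) → pick Flint (covers 2 new). Total picks: 3.

3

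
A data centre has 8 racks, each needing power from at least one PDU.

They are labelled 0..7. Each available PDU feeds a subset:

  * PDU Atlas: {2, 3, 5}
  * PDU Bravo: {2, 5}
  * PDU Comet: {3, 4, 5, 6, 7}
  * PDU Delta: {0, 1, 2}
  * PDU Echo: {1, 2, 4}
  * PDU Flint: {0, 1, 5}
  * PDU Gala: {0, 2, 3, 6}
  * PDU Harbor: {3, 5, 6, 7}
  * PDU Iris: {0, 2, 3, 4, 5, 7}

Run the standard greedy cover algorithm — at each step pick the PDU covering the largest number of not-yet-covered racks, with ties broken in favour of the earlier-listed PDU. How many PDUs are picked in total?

Greedy: pick Iris (covers 6 new) → pick Comet (covers 1 new) → pick Delta (covers 1 new). Total picks: 3.
(The true minimum cover uses only 2 PDUs, so greedy is not optimal here.)

3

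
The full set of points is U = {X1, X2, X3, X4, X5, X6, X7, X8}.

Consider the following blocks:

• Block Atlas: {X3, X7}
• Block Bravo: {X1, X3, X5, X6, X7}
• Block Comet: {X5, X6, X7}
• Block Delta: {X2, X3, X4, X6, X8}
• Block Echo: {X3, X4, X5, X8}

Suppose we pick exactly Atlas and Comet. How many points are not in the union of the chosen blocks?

4

Union of Atlas, Comet = {X3, X5, X6, X7}.
Not covered: X1, X2, X4, X8 — 4 points.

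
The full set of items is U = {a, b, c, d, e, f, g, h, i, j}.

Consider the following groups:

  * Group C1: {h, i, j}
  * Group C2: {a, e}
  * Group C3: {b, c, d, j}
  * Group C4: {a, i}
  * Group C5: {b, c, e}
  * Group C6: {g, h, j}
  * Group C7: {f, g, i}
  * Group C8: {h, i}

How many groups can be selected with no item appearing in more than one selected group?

3

C2, C3, C8 are pairwise disjoint (C2={a,e}; C3={b,c,d,j}; C8={h,i}).
Every remaining group overlaps one of these, and no 4 of the listed groups are pairwise disjoint, so 3 is the maximum.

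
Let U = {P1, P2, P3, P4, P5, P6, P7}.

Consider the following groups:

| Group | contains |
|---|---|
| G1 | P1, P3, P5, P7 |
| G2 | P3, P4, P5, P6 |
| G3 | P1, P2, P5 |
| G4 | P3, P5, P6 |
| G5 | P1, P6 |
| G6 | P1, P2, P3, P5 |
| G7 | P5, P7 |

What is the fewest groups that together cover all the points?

Take {G2, G6, G7}. Their union is {P1, P2, P3, P4, P5, P6, P7}, which is all 7 points.
Only G2 contains P4, so G2 is forced; the remaining 3 points need at least 2 more groups (each remaining group adds at most 2) — so at least 3 groups are needed, and 3 is optimal.

3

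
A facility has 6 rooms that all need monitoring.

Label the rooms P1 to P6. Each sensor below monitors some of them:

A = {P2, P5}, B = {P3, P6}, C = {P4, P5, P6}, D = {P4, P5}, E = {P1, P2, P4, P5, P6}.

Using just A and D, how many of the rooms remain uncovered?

3

Union of A, D = {P2, P4, P5}.
Not covered: P1, P3, P6 — 3 rooms.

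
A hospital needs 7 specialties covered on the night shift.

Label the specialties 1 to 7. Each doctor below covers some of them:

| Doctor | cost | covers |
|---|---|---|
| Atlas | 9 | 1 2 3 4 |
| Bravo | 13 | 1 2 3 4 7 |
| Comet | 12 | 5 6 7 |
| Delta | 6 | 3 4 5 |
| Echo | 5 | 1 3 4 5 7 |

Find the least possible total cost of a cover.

Atlas, Comet together cover every specialty (Atlas ∪ Comet = {1, 2, 3, 4, 5, 6, 7}); total cost 9 + 12 = 21.
The greedy pick Echo, Atlas, Comet costs 26; no covering selection beats 21.

21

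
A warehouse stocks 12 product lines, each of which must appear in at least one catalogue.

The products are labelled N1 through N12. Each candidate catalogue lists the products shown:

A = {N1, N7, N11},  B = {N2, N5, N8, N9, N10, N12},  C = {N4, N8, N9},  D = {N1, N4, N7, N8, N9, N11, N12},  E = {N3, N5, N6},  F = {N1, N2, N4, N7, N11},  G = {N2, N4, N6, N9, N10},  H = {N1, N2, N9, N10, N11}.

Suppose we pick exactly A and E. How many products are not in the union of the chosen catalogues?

6

Union of A, E = {N1, N3, N5, N6, N7, N11}.
Not covered: N2, N4, N8, N9, N10, N12 — 6 products.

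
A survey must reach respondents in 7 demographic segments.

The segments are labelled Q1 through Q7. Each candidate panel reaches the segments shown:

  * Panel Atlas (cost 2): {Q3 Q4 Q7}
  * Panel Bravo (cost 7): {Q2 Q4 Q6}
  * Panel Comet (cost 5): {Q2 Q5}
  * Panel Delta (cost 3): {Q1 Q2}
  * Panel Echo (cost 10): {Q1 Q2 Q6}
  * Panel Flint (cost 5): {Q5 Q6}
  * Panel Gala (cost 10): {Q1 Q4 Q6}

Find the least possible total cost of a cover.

Atlas, Delta, Flint together cover every segment (Atlas ∪ Delta ∪ Flint = {Q1, Q2, Q3, Q4, Q5, Q6, Q7}); total cost 2 + 3 + 5 = 10.
No covering selection has total cost below 10.

10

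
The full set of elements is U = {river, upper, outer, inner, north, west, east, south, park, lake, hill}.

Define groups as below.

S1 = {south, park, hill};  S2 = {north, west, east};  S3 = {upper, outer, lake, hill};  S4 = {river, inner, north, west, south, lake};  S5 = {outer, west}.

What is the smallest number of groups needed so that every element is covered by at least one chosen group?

S1, S2, S3, and S4 cover everything between them: the union {river, upper, outer, inner, north, west, east, south, park, lake, hill} is all of U.
No 3 of the 5 groups cover everything (all 10 combinations miss at least one element), so 4 is optimal.

4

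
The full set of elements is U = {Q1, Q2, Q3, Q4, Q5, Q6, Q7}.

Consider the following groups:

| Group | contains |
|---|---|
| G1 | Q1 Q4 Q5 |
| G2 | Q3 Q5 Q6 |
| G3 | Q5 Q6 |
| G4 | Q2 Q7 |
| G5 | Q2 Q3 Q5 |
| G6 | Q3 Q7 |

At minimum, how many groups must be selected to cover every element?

3

Take {G1, G2, G4}. Their union is {Q1, Q2, Q3, Q4, Q5, Q6, Q7}, which is all 7 elements.
Each group has at most 3 elements, and 2·3 = 6 < 7 — so at least 3 groups are needed, and 3 is optimal.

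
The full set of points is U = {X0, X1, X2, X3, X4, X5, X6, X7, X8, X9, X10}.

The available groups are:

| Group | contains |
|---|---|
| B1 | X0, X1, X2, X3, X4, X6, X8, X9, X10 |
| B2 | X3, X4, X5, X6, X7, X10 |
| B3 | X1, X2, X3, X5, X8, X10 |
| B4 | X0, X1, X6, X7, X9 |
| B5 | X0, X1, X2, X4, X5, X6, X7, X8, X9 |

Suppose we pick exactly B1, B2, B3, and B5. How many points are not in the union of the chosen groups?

Union of B1, B2, B3, B5 = {X0, X1, X2, X3, X4, X5, X6, X7, X8, X9, X10} — that's every point, so 0 are uncovered.

0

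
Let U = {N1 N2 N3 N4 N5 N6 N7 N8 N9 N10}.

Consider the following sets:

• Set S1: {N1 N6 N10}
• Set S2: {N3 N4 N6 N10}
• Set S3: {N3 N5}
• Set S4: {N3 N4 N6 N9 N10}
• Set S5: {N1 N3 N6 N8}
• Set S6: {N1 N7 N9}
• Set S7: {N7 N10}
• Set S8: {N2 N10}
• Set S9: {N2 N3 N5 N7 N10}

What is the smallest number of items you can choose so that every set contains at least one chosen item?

3

Take H = {N1, N5, N10}. Each listed set contains at least one of these, so H is a hitting set of size 3.
The sets S3, S6, S8 are pairwise disjoint, so any hitting set needs a separate item for each — at least 3. Hence 3 is optimal.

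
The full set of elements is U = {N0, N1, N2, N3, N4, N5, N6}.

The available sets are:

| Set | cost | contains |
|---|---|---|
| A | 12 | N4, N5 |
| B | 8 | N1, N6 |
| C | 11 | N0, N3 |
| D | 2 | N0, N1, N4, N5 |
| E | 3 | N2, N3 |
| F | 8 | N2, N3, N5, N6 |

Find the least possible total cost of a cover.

D, F together cover every element (D ∪ F = {N0, N1, N2, N3, N4, N5, N6}); total cost 2 + 8 = 10.
The greedy pick D, E, B costs 13; no covering selection beats 10.

10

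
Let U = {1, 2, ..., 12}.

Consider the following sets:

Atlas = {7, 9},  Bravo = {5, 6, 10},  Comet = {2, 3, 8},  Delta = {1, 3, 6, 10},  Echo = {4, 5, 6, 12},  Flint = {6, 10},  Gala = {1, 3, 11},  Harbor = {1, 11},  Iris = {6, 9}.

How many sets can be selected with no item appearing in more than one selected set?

Atlas, Comet, Flint, Harbor are pairwise disjoint (Atlas={7,9}; Comet={2,3,8}; Flint={6,10}; Harbor={1,11}).
Every remaining set overlaps one of these, and no 5 of the listed sets are pairwise disjoint, so 4 is the maximum.

4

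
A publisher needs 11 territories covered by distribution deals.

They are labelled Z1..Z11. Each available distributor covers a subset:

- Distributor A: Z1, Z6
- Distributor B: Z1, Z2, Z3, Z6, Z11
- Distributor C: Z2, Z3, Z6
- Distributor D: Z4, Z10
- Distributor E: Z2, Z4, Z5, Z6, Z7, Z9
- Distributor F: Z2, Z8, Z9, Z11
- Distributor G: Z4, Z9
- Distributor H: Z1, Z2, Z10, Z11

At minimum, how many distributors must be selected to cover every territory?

Take {C, E, F, H}. Their union is {Z1, Z2, Z3, Z4, Z5, Z6, Z7, Z8, Z9, Z10, Z11}, which is all 11 territories.
No 3 of the 8 distributors cover everything (all 56 combinations miss at least one territory), so 4 is optimal.

4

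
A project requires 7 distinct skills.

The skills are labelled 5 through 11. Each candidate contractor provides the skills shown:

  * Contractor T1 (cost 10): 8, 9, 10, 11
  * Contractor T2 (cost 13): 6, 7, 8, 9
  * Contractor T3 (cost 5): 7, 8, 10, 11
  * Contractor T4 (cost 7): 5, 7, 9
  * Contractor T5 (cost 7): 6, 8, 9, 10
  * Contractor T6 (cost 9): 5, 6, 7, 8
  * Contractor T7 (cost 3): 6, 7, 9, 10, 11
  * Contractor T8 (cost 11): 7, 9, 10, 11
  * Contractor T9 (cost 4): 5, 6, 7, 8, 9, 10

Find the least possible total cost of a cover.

7

T7, T9 together cover every skill (T7 ∪ T9 = {5, 6, 7, 8, 9, 10, 11}); total cost 3 + 4 = 7.
No covering selection has total cost below 7.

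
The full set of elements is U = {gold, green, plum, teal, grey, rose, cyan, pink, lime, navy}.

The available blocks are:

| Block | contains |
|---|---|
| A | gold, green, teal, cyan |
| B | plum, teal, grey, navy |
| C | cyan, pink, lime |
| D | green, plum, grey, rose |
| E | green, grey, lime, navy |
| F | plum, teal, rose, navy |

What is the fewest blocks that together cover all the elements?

A and C and D and E together: A ∪ C ∪ D ∪ E = {gold, green, plum, teal, grey, rose, cyan, pink, lime, navy} — every element is covered.
No 3 of the 6 blocks cover everything (all 20 combinations miss at least one element), so 4 is optimal.

4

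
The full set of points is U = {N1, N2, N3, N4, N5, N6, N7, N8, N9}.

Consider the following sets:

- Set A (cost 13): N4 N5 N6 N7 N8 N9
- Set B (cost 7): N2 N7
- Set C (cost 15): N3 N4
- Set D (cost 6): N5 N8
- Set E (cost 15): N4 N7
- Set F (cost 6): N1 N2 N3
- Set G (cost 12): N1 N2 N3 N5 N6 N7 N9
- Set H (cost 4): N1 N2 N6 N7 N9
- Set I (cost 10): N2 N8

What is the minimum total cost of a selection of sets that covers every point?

19

A, F together cover every point (A ∪ F = {N1, N2, N3, N4, N5, N6, N7, N8, N9}); total cost 13 + 6 = 19.
The greedy pick H, D, F, A costs 29; no covering selection beats 19.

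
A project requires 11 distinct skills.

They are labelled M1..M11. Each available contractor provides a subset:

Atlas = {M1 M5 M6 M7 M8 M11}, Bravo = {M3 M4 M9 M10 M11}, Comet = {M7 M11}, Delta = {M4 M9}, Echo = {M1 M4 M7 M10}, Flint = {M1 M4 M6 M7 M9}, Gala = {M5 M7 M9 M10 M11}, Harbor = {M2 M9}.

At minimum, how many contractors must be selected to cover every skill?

Take {Atlas, Bravo, Harbor}. Their union is {M1, M2, M3, M4, M5, M6, M7, M8, M9, M10, M11}, which is all 11 skills.
Only Harbor contains M2, so Harbor is forced; the remaining 9 skills need at least 2 more contractors (each remaining contractor adds at most 6) — so at least 3 contractors are needed, and 3 is optimal.

3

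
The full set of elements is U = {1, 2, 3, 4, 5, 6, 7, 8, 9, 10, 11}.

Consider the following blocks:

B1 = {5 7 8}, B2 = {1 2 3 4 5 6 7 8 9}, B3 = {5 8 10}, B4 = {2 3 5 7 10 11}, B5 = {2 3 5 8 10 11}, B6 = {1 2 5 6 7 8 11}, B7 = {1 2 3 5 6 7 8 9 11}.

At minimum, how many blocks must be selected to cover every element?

2

B2 and B4 cover everything between them: the union {1, 2, 3, 4, 5, 6, 7, 8, 9, 10, 11} is all of U.
No single block has all 11 elements (the largest, B2, has 9), so 2 is optimal.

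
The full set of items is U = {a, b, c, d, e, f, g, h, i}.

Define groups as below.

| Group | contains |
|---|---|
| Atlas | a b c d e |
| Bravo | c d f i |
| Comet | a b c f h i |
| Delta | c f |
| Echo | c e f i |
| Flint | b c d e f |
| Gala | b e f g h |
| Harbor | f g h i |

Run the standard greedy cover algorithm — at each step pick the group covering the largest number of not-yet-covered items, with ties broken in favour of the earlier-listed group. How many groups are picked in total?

3

Greedy: pick Comet (covers 6 new) → pick Atlas (covers 2 new) → pick Gala (covers 1 new). Total picks: 3.
(The true minimum cover uses only 2 groups, so greedy is not optimal here.)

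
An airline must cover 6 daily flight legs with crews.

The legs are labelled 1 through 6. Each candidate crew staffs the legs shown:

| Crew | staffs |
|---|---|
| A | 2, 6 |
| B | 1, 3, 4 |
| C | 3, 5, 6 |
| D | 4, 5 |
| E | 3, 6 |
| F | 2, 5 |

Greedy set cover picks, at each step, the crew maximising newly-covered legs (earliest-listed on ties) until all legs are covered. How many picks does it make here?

3

Greedy: pick B (covers 3 new) → pick A (covers 2 new) → pick C (covers 1 new). Total picks: 3.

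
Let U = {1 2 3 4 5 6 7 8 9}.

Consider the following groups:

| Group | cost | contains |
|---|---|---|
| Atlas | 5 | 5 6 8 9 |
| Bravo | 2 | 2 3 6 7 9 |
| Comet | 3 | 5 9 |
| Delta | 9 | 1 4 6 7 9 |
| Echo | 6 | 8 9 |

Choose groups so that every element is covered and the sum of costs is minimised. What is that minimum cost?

Atlas, Bravo, Delta together cover every element (Atlas ∪ Bravo ∪ Delta = {1, 2, 3, 4, 5, 6, 7, 8, 9}); total cost 5 + 2 + 9 = 16.
No covering selection has total cost below 16.

16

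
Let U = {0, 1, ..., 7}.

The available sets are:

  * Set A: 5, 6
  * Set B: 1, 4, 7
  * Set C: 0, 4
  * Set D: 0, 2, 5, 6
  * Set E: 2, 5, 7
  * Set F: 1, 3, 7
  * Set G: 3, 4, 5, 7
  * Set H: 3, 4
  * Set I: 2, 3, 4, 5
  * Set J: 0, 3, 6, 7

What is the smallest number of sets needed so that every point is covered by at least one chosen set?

3

F, I, and J cover everything between them: the union {0, 1, 2, 3, 4, 5, 6, 7} is all of U.
No 2 of the 10 sets cover everything (all 45 combinations miss at least one point), so 3 is optimal.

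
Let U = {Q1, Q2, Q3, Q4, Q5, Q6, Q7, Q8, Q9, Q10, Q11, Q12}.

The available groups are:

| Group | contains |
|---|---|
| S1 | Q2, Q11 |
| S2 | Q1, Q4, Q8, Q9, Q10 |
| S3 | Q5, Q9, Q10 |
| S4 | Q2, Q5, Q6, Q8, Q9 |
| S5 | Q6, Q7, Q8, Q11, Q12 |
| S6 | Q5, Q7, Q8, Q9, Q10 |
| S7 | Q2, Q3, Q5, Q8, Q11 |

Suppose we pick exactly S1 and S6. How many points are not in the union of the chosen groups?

5

Union of S1, S6 = {Q2, Q5, Q7, Q8, Q9, Q10, Q11}.
Not covered: Q1, Q3, Q4, Q6, Q12 — 5 points.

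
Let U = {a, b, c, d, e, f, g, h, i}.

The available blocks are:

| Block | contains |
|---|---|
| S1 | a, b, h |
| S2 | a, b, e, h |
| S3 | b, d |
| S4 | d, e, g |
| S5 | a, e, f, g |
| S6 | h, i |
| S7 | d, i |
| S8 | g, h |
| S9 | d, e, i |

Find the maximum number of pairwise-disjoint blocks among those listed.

S3, S5, S6 are pairwise disjoint (S3={b,d}; S5={a,e,f,g}; S6={h,i}).
Every remaining block overlaps one of these, and no 4 of the listed blocks are pairwise disjoint, so 3 is the maximum.

3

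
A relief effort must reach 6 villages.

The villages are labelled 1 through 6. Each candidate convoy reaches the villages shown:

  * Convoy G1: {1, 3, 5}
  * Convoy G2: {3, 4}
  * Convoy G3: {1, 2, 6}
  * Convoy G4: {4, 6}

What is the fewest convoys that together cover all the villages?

3

G1 and G3 and G4 together: G1 ∪ G3 ∪ G4 = {1, 2, 3, 4, 5, 6} — every village is covered.
Only G3 contains 2, so G3 is forced; the remaining 3 villages need at least 2 more convoys (each remaining convoy adds at most 2) — so at least 3 convoys are needed, and 3 is optimal.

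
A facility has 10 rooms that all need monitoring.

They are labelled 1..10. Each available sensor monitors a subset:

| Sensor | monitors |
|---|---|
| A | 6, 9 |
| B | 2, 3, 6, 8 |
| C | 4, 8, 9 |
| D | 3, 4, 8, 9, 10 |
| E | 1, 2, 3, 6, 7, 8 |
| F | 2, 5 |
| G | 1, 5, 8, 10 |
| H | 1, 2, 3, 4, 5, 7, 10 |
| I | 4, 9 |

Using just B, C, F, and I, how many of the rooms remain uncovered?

3

Union of B, C, F, I = {2, 3, 4, 5, 6, 8, 9}.
Not covered: 1, 7, 10 — 3 rooms.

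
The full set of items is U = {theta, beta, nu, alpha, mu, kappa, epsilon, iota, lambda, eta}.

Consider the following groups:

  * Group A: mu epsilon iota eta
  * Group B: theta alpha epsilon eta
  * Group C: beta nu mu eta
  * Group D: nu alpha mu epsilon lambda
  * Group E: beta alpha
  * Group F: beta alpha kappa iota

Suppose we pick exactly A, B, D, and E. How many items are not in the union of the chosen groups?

1

Union of A, B, D, E = {theta, beta, nu, alpha, mu, epsilon, iota, lambda, eta}.
Not covered: kappa — 1 item.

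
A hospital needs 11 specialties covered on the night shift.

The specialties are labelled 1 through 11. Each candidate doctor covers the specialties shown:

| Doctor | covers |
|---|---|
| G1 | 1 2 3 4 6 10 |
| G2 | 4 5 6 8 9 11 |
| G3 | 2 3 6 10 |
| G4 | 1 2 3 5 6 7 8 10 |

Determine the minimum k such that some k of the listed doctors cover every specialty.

Take {G2, G4}. Their union is {1, 2, 3, 4, 5, 6, 7, 8, 9, 10, 11}, which is all 11 specialties.
No single doctor has all 11 specialties (the largest, G4, has 8), so 2 is optimal.

2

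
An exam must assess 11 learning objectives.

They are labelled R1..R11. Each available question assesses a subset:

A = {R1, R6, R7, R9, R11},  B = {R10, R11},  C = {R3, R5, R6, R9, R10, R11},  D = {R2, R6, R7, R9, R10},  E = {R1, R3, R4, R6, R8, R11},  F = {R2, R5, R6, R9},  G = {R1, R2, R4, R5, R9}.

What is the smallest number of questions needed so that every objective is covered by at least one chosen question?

3

Take {D, E, F}. Their union is {R1, R2, R3, R4, R5, R6, R7, R8, R9, R10, R11}, which is all 11 objectives.
Only E contains R8, so E is forced; the remaining 5 objectives need at least 2 more questions (each remaining question adds at most 4) — so at least 3 questions are needed, and 3 is optimal.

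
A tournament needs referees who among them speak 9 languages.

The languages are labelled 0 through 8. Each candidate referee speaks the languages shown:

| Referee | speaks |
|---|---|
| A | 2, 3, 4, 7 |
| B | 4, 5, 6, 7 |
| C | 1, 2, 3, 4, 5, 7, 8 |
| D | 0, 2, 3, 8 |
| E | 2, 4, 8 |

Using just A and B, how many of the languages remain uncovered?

Union of A, B = {2, 3, 4, 5, 6, 7}.
Not covered: 0, 1, 8 — 3 languages.

3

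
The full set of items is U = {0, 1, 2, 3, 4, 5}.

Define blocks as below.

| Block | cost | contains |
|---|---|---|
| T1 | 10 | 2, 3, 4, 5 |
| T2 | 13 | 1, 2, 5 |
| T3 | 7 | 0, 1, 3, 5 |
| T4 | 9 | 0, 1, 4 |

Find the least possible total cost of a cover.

17

T1, T3 together cover every item (T1 ∪ T3 = {0, 1, 2, 3, 4, 5}); total cost 10 + 7 = 17.
No covering selection has total cost below 17.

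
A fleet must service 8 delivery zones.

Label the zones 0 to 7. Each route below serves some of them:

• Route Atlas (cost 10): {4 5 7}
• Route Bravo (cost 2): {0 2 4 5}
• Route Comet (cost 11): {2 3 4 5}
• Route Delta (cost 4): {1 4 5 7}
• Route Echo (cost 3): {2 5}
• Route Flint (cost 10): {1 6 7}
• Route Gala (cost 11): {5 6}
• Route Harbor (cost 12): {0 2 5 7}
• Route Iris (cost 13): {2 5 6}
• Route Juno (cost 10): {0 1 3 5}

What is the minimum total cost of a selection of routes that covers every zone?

Bravo, Flint, Juno together cover every zone (Bravo ∪ Flint ∪ Juno = {0, 1, 2, 3, 4, 5, 6, 7}); total cost 2 + 10 + 10 = 22.
The greedy pick Bravo, Delta, Flint, Juno costs 26; no covering selection beats 22.

22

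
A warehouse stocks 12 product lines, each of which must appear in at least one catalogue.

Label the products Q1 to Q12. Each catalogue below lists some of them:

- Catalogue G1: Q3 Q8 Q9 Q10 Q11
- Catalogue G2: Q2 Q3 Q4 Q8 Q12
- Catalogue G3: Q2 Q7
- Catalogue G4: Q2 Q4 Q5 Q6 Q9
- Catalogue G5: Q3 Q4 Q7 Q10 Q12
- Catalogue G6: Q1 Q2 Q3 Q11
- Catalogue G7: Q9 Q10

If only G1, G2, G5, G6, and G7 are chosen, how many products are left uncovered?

Union of G1, G2, G5, G6, G7 = {Q1, Q2, Q3, Q4, Q7, Q8, Q9, Q10, Q11, Q12}.
Not covered: Q5, Q6 — 2 products.

2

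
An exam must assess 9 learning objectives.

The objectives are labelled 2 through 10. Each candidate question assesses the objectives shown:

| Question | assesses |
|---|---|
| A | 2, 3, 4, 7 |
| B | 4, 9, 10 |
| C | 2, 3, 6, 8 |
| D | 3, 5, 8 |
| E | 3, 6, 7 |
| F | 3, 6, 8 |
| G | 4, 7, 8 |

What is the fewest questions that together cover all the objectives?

Take {A, B, C, D}. Their union is {2, 3, 4, 5, 6, 7, 8, 9, 10}, which is all 9 objectives.
No 3 of the 7 questions cover everything (all 35 combinations miss at least one objective), so 4 is optimal.

4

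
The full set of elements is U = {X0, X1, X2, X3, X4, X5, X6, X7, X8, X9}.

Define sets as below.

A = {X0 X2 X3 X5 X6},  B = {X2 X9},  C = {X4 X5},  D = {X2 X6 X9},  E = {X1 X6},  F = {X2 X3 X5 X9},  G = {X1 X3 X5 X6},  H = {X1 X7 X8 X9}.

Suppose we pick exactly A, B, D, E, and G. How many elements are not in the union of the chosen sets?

3

Union of A, B, D, E, G = {X0, X1, X2, X3, X5, X6, X9}.
Not covered: X4, X7, X8 — 3 elements.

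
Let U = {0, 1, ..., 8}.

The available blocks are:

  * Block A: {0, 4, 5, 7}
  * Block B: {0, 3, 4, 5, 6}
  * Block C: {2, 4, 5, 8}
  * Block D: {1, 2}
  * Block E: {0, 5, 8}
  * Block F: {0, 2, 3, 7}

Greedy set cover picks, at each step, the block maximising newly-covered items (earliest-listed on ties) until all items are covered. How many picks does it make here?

Greedy: pick B (covers 5 new) → pick C (covers 2 new) → pick A (covers 1 new) → pick D (covers 1 new). Total picks: 4.

4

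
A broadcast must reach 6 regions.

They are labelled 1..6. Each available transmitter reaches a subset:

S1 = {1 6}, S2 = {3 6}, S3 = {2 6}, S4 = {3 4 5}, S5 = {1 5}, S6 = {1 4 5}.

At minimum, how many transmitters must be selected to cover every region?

S1 and S3 and S4 together: S1 ∪ S3 ∪ S4 = {1, 2, 3, 4, 5, 6} — every region is covered.
Only S3 contains 2, so S3 is forced; the remaining 4 regions need at least 2 more transmitters (each remaining transmitter adds at most 3) — so at least 3 transmitters are needed, and 3 is optimal.

3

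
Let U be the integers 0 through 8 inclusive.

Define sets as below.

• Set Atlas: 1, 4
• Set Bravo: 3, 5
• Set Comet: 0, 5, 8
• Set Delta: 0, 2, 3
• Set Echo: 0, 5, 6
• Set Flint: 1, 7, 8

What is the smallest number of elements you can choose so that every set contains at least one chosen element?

3

The 3 elements {1, 2, 5} hit every set.
No choice of 2 elements meets every set, so 3 is the minimum.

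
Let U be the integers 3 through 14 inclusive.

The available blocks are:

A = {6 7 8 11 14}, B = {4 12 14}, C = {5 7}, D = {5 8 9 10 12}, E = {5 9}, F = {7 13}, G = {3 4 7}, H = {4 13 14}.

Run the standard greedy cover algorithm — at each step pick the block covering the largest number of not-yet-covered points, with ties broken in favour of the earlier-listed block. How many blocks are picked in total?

Greedy: pick A (covers 5 new) → pick D (covers 4 new) → pick G (covers 2 new) → pick F (covers 1 new). Total picks: 4.

4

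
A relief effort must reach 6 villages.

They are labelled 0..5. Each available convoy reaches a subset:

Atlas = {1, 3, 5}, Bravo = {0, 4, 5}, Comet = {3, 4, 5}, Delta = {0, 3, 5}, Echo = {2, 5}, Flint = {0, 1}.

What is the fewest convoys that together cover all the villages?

Take {Atlas, Bravo, Echo}. Their union is {0, 1, 2, 3, 4, 5}, which is all 6 villages.
Only Echo contains 2, so Echo is forced; the remaining 4 villages need at least 2 more convoys (each remaining convoy adds at most 2) — so at least 3 convoys are needed, and 3 is optimal.

3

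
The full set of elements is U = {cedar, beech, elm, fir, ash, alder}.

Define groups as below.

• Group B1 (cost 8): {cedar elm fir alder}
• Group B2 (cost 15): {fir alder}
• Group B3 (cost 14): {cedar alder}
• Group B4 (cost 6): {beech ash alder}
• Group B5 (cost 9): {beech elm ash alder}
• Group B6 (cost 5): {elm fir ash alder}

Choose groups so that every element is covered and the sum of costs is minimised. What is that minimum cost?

14

B1, B4 together cover every element (B1 ∪ B4 = {cedar, beech, elm, fir, ash, alder}); total cost 8 + 6 = 14.
The greedy pick B6, B4, B1 costs 19; no covering selection beats 14.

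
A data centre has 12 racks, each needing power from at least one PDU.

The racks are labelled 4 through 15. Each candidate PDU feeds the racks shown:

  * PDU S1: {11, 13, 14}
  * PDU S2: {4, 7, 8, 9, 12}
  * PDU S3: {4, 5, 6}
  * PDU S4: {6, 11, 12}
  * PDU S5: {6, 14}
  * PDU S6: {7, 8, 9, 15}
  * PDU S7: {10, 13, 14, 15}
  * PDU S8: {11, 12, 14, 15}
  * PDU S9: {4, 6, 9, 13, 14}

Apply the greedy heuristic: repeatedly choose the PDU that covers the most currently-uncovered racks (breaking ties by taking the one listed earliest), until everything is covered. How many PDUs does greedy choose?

Greedy: pick S2 (covers 5 new) → pick S7 (covers 4 new) → pick S3 (covers 2 new) → pick S1 (covers 1 new). Total picks: 4.

4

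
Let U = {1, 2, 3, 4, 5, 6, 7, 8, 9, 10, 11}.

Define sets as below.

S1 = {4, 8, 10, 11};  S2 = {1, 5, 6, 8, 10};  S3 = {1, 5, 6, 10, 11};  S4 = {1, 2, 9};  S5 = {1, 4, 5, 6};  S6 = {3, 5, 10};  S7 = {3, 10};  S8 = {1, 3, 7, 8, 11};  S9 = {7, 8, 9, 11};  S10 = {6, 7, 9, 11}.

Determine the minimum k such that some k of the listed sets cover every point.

S1 and S4 and S5 and S8 together: S1 ∪ S4 ∪ S5 ∪ S8 = {1, 2, 3, 4, 5, 6, 7, 8, 9, 10, 11} — every point is covered.
No 3 of the 10 sets cover everything (all 120 combinations miss at least one point), so 4 is optimal.

4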